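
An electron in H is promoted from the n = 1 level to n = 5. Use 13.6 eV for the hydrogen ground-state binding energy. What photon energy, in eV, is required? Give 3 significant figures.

13.1 eV

E_5 = −13.60/25 = −0.5440 eV and E_1 = −13.60/1 = −13.60 eV.
The photon energy is |E_5 − E_1| = 13.1 eV.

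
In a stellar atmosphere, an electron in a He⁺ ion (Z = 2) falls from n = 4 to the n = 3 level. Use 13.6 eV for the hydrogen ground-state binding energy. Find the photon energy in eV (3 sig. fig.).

2.64 eV

The Bohr energies scale as Z², so for Z = 2: E_n = −54.40/n² eV.
E_4 = −54.40/16 = −3.400 eV and E_3 = −54.40/9 = −6.044 eV.
The photon energy is |E_4 − E_3| = 2.64 eV.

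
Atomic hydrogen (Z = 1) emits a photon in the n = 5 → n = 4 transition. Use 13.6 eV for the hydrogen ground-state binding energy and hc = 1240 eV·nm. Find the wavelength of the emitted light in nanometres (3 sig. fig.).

ΔE = 13.60 × (1/4² − 1/5²) = 13.60 × 0.02250 = 0.3060 eV.
λ = hc/ΔE = 1240 / 0.3060 = 4050 nm.
This line belongs to the Brackett series.

4050 nm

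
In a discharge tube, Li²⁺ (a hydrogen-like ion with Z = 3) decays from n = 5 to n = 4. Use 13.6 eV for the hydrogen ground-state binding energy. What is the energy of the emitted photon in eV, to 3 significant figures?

The Bohr energies scale as Z², so for Z = 3: E_n = −122.4/n² eV.
E_5 = −122.4/25 = −4.896 eV and E_4 = −122.4/16 = −7.650 eV.
The photon energy is |E_5 − E_4| = 2.75 eV.

2.75 eV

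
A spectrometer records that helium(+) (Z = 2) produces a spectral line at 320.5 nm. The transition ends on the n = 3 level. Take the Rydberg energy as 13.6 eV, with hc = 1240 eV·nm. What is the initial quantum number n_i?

The photon energy is ΔE = hc/λ = 1240 / 320.5 = 3.869 eV.
With Z = 2, ΔE = 54.40 × (1/n_f² − 1/n_i²), so 1/n_f² − 1/n_i² = 0.07112.
With n_f = 3: 1/n_i² = 1/9 − 0.07112 = 0.03999, so n_i ≈ 5.00.

n_i = 5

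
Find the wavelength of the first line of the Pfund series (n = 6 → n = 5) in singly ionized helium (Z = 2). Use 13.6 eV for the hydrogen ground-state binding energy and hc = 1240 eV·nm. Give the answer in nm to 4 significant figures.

1865 nm

The Pfund series terminates on n_f = 5; the first line has n_i = 5+1 = 6.
ΔE = 54.40 × (1/5² − 1/6²) = 0.6649 eV.
λ = 1240 / 0.6649 = 1865 nm.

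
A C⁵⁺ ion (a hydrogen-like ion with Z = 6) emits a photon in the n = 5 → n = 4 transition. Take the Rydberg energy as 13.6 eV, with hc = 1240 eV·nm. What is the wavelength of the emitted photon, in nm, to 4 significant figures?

112.6 nm

For Z = 6 the level energies scale as Z², so the effective Rydberg energy is 13.6 × 36 = 489.6 eV.
ΔE = 489.6 × (1/4² − 1/5²) = 489.6 × 0.02250 = 11.02 eV.
λ = hc/ΔE = 1240 / 11.02 = 112.6 nm.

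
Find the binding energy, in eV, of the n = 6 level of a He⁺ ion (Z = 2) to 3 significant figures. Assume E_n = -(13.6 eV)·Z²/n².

E_n = −13.6 Z²/n² = −54.40/n² eV for Z = 2.
E_6 = −54.40/36 = −1.51 eV, so ionization (to E = 0) requires 1.51 eV.

1.51 eV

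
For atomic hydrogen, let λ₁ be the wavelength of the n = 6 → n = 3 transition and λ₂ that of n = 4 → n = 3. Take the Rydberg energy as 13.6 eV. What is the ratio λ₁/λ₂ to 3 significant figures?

0.583

λ ∝ 1/ΔE ∝ 1/(1/n_f² − 1/n_i²), and the Z² and hc factors cancel in the ratio.
λ₁/λ₂ = (1/3² − 1/4²)/(1/3² − 1/6²) = 0.04861/0.08333 = 0.583.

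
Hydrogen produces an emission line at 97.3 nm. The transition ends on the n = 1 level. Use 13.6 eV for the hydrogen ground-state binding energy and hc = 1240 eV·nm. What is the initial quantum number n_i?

The photon energy is ΔE = hc/λ = 1240 / 97.3 = 12.74 eV.
With Z = 1, ΔE = 13.60 × (1/n_f² − 1/n_i²), so 1/n_f² − 1/n_i² = 0.9371.
With n_f = 1: 1/n_i² = 1/1 − 0.9371 = 0.06293, so n_i ≈ 3.99.

n_i = 4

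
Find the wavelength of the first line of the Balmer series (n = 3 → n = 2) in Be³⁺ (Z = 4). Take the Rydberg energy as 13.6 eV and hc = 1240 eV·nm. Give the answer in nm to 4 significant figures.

The Balmer series terminates on n_f = 2; the first line has n_i = 2+1 = 3.
ΔE = 217.6 × (1/2² − 1/3²) = 30.22 eV.
λ = 1240 / 30.22 = 41.03 nm.

41.03 nm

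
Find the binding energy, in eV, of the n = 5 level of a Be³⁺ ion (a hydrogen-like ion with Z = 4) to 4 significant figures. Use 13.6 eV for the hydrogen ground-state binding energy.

8.704 eV

E_n = −13.6 Z²/n² = −217.6/n² eV for Z = 4.
E_5 = −217.6/25 = −8.704 eV, so ionization (to E = 0) requires 8.704 eV.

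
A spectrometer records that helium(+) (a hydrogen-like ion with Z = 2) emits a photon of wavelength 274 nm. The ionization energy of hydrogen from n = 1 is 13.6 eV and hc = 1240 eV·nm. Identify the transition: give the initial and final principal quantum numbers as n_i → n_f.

The photon energy is ΔE = hc/λ = 1240 / 274 = 4.526 eV.
With Z = 2, ΔE = 54.40 × (1/n_f² − 1/n_i²), so 1/n_f² − 1/n_i² = 0.08319.
Trying n_f = 3 gives 1/n_i² = 0.02792, i.e. n_i ≈ 6; this pair matches.

n_i = 6, n_f = 3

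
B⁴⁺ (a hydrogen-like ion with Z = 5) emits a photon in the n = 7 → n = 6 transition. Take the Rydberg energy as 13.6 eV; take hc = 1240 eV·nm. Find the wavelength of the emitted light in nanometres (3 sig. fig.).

For Z = 5 the level energies scale as Z², so the effective Rydberg energy is 13.6 × 25 = 340.0 eV.
ΔE = 340.0 × (1/6² − 1/7²) = 340.0 × 0.007370 = 2.506 eV.
λ = hc/ΔE = 1240 / 2.506 = 495 nm.

495 nm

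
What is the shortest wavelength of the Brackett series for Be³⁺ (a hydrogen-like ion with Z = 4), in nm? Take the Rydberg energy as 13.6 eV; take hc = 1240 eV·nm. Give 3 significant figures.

The Brackett series has lower level n_f = 4; the series limit corresponds to n_i → ∞.
ΔE_max = 13.6 × 16 / 4² = 13.60 eV.
λ_min = 1240 / 13.60 = 91.2 nm.

91.2 nm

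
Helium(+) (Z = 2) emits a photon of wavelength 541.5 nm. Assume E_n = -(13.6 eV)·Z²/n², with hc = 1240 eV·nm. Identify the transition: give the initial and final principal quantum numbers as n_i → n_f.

The photon energy is ΔE = hc/λ = 1240 / 541.5 = 2.290 eV.
With Z = 2, ΔE = 54.40 × (1/n_f² − 1/n_i²), so 1/n_f² − 1/n_i² = 0.04209.
Trying n_f = 4 gives 1/n_i² = 0.02041, i.e. n_i ≈ 7; this pair matches.

n_i = 7, n_f = 4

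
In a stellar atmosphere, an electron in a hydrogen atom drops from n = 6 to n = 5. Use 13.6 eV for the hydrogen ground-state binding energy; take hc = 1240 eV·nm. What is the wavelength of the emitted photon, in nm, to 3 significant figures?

7460 nm

ΔE = 13.60 × (1/5² − 1/6²) = 13.60 × 0.01222 = 0.1662 eV.
λ = hc/ΔE = 1240 / 0.1662 = 7460 nm.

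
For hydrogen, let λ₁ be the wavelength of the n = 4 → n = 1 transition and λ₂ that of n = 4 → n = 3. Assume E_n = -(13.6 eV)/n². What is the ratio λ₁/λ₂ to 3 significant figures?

0.0519

λ ∝ 1/ΔE ∝ 1/(1/n_f² − 1/n_i²), and the Z² and hc factors cancel in the ratio.
λ₁/λ₂ = (1/3² − 1/4²)/(1/1² − 1/4²) = 0.04861/0.9375 = 0.0519.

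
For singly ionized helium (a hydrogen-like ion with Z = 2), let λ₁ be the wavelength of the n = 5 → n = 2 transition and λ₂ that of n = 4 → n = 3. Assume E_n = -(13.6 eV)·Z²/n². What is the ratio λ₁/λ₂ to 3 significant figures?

λ ∝ 1/ΔE ∝ 1/(1/n_f² − 1/n_i²), and the Z² and hc factors cancel in the ratio.
λ₁/λ₂ = (1/3² − 1/4²)/(1/2² − 1/5²) = 0.04861/0.2100 = 0.231.

0.231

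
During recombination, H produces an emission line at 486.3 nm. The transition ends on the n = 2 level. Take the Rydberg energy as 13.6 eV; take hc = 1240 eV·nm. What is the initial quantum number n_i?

n_i = 4

The photon energy is ΔE = hc/λ = 1240 / 486.3 = 2.550 eV.
With Z = 1, ΔE = 13.60 × (1/n_f² − 1/n_i²), so 1/n_f² − 1/n_i² = 0.1875.
With n_f = 2: 1/n_i² = 1/4 − 0.1875 = 0.06251, so n_i ≈ 4.00.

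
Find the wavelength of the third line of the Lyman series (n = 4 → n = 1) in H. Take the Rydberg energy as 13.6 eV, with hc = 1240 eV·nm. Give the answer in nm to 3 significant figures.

The Lyman series terminates on n_f = 1; the third line has n_i = 1+3 = 4.
ΔE = 13.60 × (1/1² − 1/4²) = 12.75 eV.
λ = 1240 / 12.75 = 97.3 nm.

97.3 nm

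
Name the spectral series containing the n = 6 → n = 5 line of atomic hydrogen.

Pfund

The series is set by the lower level: n_f = 5 is the Pfund series.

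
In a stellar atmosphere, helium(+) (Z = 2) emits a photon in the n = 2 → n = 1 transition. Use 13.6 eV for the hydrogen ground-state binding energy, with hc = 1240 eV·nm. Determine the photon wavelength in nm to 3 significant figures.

30.4 nm

For Z = 2 the level energies scale as Z², so the effective Rydberg energy is 13.6 × 4 = 54.40 eV.
ΔE = 54.40 × (1/1² − 1/2²) = 54.40 × 0.7500 = 40.80 eV.
λ = hc/ΔE = 1240 / 40.80 = 30.4 nm.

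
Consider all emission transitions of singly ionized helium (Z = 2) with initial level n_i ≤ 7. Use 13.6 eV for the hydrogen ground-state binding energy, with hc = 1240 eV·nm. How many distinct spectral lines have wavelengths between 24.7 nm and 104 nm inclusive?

Enumerate all n_i → n_f pairs with 1 ≤ n_f < n_i ≤ 7 and compute λ = 1240 / [13.6·4·(1/n_f² − 1/n_i²)].
Lines falling in [24.7, 104] nm: 3→1 (25.64 nm), 2→1 (30.39 nm), 7→2 (99.28 nm), 6→2 (102.6 nm).

4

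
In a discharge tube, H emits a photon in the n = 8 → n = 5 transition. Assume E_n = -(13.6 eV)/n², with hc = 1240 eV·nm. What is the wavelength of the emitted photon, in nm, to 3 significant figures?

ΔE = 13.60 × (1/5² − 1/8²) = 13.60 × 0.02438 = 0.3315 eV.
λ = hc/ΔE = 1240 / 0.3315 = 3740 nm.

3740 nm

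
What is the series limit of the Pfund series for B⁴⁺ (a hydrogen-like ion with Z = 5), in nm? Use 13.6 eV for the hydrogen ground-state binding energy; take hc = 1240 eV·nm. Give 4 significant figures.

The Pfund series has lower level n_f = 5; the series limit corresponds to n_i → ∞.
ΔE_max = 13.6 × 25 / 5² = 13.60 eV.
λ_min = 1240 / 13.60 = 91.18 nm.

91.18 nm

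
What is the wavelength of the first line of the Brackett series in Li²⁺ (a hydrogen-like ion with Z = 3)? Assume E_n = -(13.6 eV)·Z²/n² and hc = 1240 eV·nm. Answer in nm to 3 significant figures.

The Brackett series terminates on n_f = 4; the first line has n_i = 4+1 = 5.
ΔE = 122.4 × (1/4² − 1/5²) = 2.754 eV.
λ = 1240 / 2.754 = 450 nm.

450 nm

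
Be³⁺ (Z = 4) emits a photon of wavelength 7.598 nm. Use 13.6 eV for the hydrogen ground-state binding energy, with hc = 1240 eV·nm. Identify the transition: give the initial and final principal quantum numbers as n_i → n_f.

n_i = 2, n_f = 1

The photon energy is ΔE = hc/λ = 1240 / 7.598 = 163.2 eV.
With Z = 4, ΔE = 217.6 × (1/n_f² − 1/n_i²), so 1/n_f² − 1/n_i² = 0.7500.
Trying n_f = 1 gives 1/n_i² = 0.2500, i.e. n_i ≈ 2; this pair matches.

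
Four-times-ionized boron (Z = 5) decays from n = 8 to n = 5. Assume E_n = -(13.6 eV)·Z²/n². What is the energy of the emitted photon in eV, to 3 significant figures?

The Bohr energies scale as Z², so for Z = 5: E_n = −340.0/n² eV.
E_8 = −340.0/64 = −5.313 eV and E_5 = −340.0/25 = −13.60 eV.
The photon energy is |E_8 − E_5| = 8.29 eV.

8.29 eV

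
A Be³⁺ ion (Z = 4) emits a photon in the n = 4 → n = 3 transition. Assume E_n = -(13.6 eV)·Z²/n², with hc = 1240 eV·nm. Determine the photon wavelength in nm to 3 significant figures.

For Z = 4 the level energies scale as Z², so the effective Rydberg energy is 13.6 × 16 = 217.6 eV.
ΔE = 217.6 × (1/3² − 1/4²) = 217.6 × 0.04861 = 10.58 eV.
λ = hc/ΔE = 1240 / 10.58 = 117 nm.

117 nm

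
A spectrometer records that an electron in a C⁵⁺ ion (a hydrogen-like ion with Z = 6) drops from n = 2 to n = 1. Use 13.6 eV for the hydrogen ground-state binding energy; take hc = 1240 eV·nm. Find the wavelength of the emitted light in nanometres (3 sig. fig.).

For Z = 6 the level energies scale as Z², so the effective Rydberg energy is 13.6 × 36 = 489.6 eV.
ΔE = 489.6 × (1/1² − 1/2²) = 489.6 × 0.7500 = 367.2 eV.
λ = hc/ΔE = 1240 / 367.2 = 3.38 nm.

3.38 nm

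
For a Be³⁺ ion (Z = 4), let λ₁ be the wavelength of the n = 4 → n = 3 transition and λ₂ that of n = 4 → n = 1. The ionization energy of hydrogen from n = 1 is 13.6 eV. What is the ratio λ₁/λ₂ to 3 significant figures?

19.3

λ ∝ 1/ΔE ∝ 1/(1/n_f² − 1/n_i²), and the Z² and hc factors cancel in the ratio.
λ₁/λ₂ = (1/1² − 1/4²)/(1/3² − 1/4²) = 0.9375/0.04861 = 19.3.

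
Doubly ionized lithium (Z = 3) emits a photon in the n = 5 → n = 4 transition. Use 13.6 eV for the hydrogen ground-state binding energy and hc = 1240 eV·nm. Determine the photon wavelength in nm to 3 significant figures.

450 nm

For Z = 3 the level energies scale as Z², so the effective Rydberg energy is 13.6 × 9 = 122.4 eV.
ΔE = 122.4 × (1/4² − 1/5²) = 122.4 × 0.02250 = 2.754 eV.
λ = hc/ΔE = 1240 / 2.754 = 450 nm.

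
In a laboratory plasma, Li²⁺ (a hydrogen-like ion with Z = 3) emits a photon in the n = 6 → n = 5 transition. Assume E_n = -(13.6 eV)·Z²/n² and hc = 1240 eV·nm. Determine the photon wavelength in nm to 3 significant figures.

For Z = 3 the level energies scale as Z², so the effective Rydberg energy is 13.6 × 9 = 122.4 eV.
ΔE = 122.4 × (1/5² − 1/6²) = 122.4 × 0.01222 = 1.496 eV.
λ = hc/ΔE = 1240 / 1.496 = 829 nm.

829 nm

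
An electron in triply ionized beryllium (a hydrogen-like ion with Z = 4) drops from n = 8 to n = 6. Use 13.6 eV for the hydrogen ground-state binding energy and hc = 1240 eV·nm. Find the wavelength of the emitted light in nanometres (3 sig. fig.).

469 nm

For Z = 4 the level energies scale as Z², so the effective Rydberg energy is 13.6 × 16 = 217.6 eV.
ΔE = 217.6 × (1/6² − 1/8²) = 217.6 × 0.01215 = 2.644 eV.
λ = hc/ΔE = 1240 / 2.644 = 469 nm.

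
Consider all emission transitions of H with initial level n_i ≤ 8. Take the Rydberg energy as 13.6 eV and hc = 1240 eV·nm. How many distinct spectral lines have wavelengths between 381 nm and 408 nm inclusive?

2

Enumerate all n_i → n_f pairs with 1 ≤ n_f < n_i ≤ 8 and compute λ = 1240 / [13.6·1·(1/n_f² − 1/n_i²)].
Lines falling in [381, 408] nm: 8→2 (389.0 nm), 7→2 (397.1 nm).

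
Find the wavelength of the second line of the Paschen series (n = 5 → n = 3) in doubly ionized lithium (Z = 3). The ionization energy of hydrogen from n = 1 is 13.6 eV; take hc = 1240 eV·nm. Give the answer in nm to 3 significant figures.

The Paschen series terminates on n_f = 3; the second line has n_i = 3+2 = 5.
ΔE = 122.4 × (1/3² − 1/5²) = 8.704 eV.
λ = 1240 / 8.704 = 142 nm.

142 nm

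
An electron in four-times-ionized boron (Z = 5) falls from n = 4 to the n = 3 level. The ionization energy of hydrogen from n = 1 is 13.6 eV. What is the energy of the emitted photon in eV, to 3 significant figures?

16.5 eV

The Bohr energies scale as Z², so for Z = 5: E_n = −340.0/n² eV.
E_4 = −340.0/16 = −21.25 eV and E_3 = −340.0/9 = −37.78 eV.
The photon energy is |E_4 − E_3| = 16.5 eV.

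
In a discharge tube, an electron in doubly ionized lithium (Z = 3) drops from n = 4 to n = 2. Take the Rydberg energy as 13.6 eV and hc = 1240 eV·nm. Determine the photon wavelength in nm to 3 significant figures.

For Z = 3 the level energies scale as Z², so the effective Rydberg energy is 13.6 × 9 = 122.4 eV.
ΔE = 122.4 × (1/2² − 1/4²) = 122.4 × 0.1875 = 22.95 eV.
λ = hc/ΔE = 1240 / 22.95 = 54.0 nm.

54.0 nm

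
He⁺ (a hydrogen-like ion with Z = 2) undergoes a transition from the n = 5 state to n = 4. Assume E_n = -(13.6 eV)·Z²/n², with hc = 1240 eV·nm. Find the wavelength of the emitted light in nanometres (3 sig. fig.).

For Z = 2 the level energies scale as Z², so the effective Rydberg energy is 13.6 × 4 = 54.40 eV.
ΔE = 54.40 × (1/4² − 1/5²) = 54.40 × 0.02250 = 1.224 eV.
λ = hc/ΔE = 1240 / 1.224 = 1010 nm.

1010 nm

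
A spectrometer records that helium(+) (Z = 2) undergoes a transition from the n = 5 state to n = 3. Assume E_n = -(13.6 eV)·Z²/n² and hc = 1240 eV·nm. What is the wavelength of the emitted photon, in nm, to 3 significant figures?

321 nm

For Z = 2 the level energies scale as Z², so the effective Rydberg energy is 13.6 × 4 = 54.40 eV.
ΔE = 54.40 × (1/3² − 1/5²) = 54.40 × 0.07111 = 3.868 eV.
λ = hc/ΔE = 1240 / 3.868 = 321 nm.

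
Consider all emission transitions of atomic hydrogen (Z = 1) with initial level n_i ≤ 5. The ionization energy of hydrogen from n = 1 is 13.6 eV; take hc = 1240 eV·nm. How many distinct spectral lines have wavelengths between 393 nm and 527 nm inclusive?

2

Enumerate all n_i → n_f pairs with 1 ≤ n_f < n_i ≤ 5 and compute λ = 1240 / [13.6·1·(1/n_f² − 1/n_i²)].
Lines falling in [393, 527] nm: 5→2 (434.2 nm), 4→2 (486.3 nm).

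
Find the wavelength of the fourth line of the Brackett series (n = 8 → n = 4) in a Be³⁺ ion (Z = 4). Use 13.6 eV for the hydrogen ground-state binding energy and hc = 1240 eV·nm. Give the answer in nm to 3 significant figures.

122 nm

The Brackett series terminates on n_f = 4; the fourth line has n_i = 4+4 = 8.
ΔE = 217.6 × (1/4² − 1/8²) = 10.20 eV.
λ = 1240 / 10.20 = 122 nm.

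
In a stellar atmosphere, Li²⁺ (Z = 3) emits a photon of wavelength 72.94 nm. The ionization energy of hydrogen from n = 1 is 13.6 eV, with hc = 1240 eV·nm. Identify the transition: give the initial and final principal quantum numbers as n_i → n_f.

n_i = 3, n_f = 2

The photon energy is ΔE = hc/λ = 1240 / 72.94 = 17.00 eV.
With Z = 3, ΔE = 122.4 × (1/n_f² − 1/n_i²), so 1/n_f² − 1/n_i² = 0.1389.
Trying n_f = 2 gives 1/n_i² = 0.1111, i.e. n_i ≈ 3; this pair matches.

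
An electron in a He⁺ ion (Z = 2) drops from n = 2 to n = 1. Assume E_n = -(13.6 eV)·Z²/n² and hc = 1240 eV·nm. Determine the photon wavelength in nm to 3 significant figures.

For Z = 2 the level energies scale as Z², so the effective Rydberg energy is 13.6 × 4 = 54.40 eV.
ΔE = 54.40 × (1/1² − 1/2²) = 54.40 × 0.7500 = 40.80 eV.
λ = hc/ΔE = 1240 / 40.80 = 30.4 nm.

30.4 nm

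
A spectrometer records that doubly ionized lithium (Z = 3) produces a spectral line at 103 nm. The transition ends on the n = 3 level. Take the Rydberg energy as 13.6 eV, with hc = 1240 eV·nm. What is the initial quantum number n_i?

n_i = 9

The photon energy is ΔE = hc/λ = 1240 / 103 = 12.04 eV.
With Z = 3, ΔE = 122.4 × (1/n_f² − 1/n_i²), so 1/n_f² − 1/n_i² = 0.09836.
With n_f = 3: 1/n_i² = 1/9 − 0.09836 = 0.01275, so n_i ≈ 8.85.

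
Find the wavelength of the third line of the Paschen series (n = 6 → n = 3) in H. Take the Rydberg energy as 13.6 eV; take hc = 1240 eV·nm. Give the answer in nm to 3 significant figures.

The Paschen series terminates on n_f = 3; the third line has n_i = 3+3 = 6.
ΔE = 13.60 × (1/3² − 1/6²) = 1.133 eV.
λ = 1240 / 1.133 = 1090 nm.

1090 nm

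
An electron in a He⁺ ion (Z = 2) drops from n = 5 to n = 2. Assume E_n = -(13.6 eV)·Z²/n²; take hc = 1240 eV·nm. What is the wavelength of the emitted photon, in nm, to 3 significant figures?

For Z = 2 the level energies scale as Z², so the effective Rydberg energy is 13.6 × 4 = 54.40 eV.
ΔE = 54.40 × (1/2² − 1/5²) = 54.40 × 0.2100 = 11.42 eV.
λ = hc/ΔE = 1240 / 11.42 = 109 nm.

109 nm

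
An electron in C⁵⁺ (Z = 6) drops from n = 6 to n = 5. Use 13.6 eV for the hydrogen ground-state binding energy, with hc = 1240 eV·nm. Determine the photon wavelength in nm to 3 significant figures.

For Z = 6 the level energies scale as Z², so the effective Rydberg energy is 13.6 × 36 = 489.6 eV.
ΔE = 489.6 × (1/5² − 1/6²) = 489.6 × 0.01222 = 5.984 eV.
λ = hc/ΔE = 1240 / 5.984 = 207 nm.

207 nm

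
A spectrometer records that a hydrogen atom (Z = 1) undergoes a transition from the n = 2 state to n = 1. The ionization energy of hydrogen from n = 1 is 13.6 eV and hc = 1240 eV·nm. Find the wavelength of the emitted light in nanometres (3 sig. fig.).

122 nm

ΔE = 13.60 × (1/1² − 1/2²) = 13.60 × 0.7500 = 10.20 eV.
λ = hc/ΔE = 1240 / 10.20 = 122 nm.
This line belongs to the Lyman series.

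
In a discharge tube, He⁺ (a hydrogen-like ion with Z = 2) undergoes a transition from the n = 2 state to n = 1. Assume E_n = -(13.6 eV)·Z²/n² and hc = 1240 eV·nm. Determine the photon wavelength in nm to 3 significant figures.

30.4 nm

For Z = 2 the level energies scale as Z², so the effective Rydberg energy is 13.6 × 4 = 54.40 eV.
ΔE = 54.40 × (1/1² − 1/2²) = 54.40 × 0.7500 = 40.80 eV.
λ = hc/ΔE = 1240 / 40.80 = 30.4 nm.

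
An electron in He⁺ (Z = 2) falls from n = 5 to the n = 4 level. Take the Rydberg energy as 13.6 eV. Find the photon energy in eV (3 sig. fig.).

The Bohr energies scale as Z², so for Z = 2: E_n = −54.40/n² eV.
E_5 = −54.40/25 = −2.176 eV and E_4 = −54.40/16 = −3.400 eV.
The photon energy is |E_5 − E_4| = 1.22 eV.

1.22 eV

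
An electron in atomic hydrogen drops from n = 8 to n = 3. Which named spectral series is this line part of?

Paschen

The series is set by the lower level: n_f = 3 is the Paschen series.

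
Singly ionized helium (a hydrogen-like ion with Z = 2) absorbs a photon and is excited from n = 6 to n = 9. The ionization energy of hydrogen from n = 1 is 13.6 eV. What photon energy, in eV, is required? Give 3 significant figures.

The Bohr energies scale as Z², so for Z = 2: E_n = −54.40/n² eV.
E_9 = −54.40/81 = −0.6716 eV and E_6 = −54.40/36 = −1.511 eV.
The photon energy is |E_9 − E_6| = 0.840 eV.

0.840 eV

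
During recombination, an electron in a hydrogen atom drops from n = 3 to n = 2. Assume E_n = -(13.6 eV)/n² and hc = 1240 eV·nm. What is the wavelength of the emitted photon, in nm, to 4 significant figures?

656.5 nm

ΔE = 13.60 × (1/2² − 1/3²) = 13.60 × 0.1389 = 1.889 eV.
λ = hc/ΔE = 1240 / 1.889 = 656.5 nm.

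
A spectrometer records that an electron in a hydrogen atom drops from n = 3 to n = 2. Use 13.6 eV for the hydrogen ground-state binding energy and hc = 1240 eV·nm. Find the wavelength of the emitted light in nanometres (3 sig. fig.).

656 nm

ΔE = 13.60 × (1/2² − 1/3²) = 13.60 × 0.1389 = 1.889 eV.
λ = hc/ΔE = 1240 / 1.889 = 656 nm.
This line belongs to the Balmer series.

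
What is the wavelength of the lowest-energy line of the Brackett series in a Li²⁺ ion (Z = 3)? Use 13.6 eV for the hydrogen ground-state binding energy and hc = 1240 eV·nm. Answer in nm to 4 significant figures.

450.3 nm

The Brackett series terminates on n_f = 4; the first line has n_i = 4+1 = 5.
ΔE = 122.4 × (1/4² − 1/5²) = 2.754 eV.
λ = 1240 / 2.754 = 450.3 nm.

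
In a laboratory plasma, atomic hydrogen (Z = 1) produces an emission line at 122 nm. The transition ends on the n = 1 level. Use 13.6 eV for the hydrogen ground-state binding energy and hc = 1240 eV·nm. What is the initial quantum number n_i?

The photon energy is ΔE = hc/λ = 1240 / 122 = 10.16 eV.
With Z = 1, ΔE = 13.60 × (1/n_f² − 1/n_i²), so 1/n_f² − 1/n_i² = 0.7473.
With n_f = 1: 1/n_i² = 1/1 − 0.7473 = 0.2527, so n_i ≈ 1.99.

n_i = 2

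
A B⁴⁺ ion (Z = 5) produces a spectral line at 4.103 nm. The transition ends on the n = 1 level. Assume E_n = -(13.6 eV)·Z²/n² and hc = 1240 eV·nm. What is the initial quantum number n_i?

n_i = 3

The photon energy is ΔE = hc/λ = 1240 / 4.103 = 302.2 eV.
With Z = 5, ΔE = 340.0 × (1/n_f² − 1/n_i²), so 1/n_f² − 1/n_i² = 0.8889.
With n_f = 1: 1/n_i² = 1/1 − 0.8889 = 0.1111, so n_i ≈ 3.00.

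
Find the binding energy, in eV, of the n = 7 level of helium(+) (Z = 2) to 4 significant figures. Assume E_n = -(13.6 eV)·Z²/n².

1.110 eV

E_n = −13.6 Z²/n² = −54.40/n² eV for Z = 2.
E_7 = −54.40/49 = −1.110 eV, so ionization (to E = 0) requires 1.110 eV.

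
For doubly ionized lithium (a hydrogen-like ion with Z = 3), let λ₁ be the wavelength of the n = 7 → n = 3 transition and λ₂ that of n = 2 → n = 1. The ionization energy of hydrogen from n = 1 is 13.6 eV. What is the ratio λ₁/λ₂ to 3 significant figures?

8.27

λ ∝ 1/ΔE ∝ 1/(1/n_f² − 1/n_i²), and the Z² and hc factors cancel in the ratio.
λ₁/λ₂ = (1/1² − 1/2²)/(1/3² − 1/7²) = 0.7500/0.09070 = 8.27.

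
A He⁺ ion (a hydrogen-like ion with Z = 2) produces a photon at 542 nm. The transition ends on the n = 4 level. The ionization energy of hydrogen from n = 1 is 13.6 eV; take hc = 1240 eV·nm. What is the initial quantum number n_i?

The photon energy is ΔE = hc/λ = 1240 / 542 = 2.288 eV.
With Z = 2, ΔE = 54.40 × (1/n_f² − 1/n_i²), so 1/n_f² − 1/n_i² = 0.04206.
With n_f = 4: 1/n_i² = 1/16 − 0.04206 = 0.02044, so n_i ≈ 6.99.

n_i = 7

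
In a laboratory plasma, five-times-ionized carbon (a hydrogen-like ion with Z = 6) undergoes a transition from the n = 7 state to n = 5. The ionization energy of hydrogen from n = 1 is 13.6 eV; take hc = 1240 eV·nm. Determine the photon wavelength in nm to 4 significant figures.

For Z = 6 the level energies scale as Z², so the effective Rydberg energy is 13.6 × 36 = 489.6 eV.
ΔE = 489.6 × (1/5² − 1/7²) = 489.6 × 0.01959 = 9.592 eV.
λ = hc/ΔE = 1240 / 9.592 = 129.3 nm.

129.3 nm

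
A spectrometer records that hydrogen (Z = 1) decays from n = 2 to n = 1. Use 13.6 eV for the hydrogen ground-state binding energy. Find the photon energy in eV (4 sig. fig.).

E_2 = −13.60/4 = −3.400 eV and E_1 = −13.60/1 = −13.60 eV.
The photon energy is |E_2 − E_1| = 10.20 eV.

10.20 eV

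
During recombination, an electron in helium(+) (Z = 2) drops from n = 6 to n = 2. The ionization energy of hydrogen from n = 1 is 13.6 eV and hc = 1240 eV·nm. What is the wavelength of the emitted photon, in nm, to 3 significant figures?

103 nm

For Z = 2 the level energies scale as Z², so the effective Rydberg energy is 13.6 × 4 = 54.40 eV.
ΔE = 54.40 × (1/2² − 1/6²) = 54.40 × 0.2222 = 12.09 eV.
λ = hc/ΔE = 1240 / 12.09 = 103 nm.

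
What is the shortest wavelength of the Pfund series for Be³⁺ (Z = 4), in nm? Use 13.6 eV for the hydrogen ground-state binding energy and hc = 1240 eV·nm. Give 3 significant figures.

142 nm

The Pfund series has lower level n_f = 5; the series limit corresponds to n_i → ∞.
ΔE_max = 13.6 × 16 / 5² = 8.704 eV.
λ_min = 1240 / 8.704 = 142 nm.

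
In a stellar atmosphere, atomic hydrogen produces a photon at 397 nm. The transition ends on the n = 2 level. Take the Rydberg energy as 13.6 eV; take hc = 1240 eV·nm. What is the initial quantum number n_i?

The photon energy is ΔE = hc/λ = 1240 / 397 = 3.123 eV.
With Z = 1, ΔE = 13.60 × (1/n_f² − 1/n_i²), so 1/n_f² − 1/n_i² = 0.2297.
With n_f = 2: 1/n_i² = 1/4 − 0.2297 = 0.02034, so n_i ≈ 7.01.

n_i = 7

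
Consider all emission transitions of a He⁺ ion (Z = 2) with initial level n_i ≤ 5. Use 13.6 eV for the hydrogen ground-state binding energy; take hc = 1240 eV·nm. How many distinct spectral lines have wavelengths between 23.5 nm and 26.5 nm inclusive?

3

Enumerate all n_i → n_f pairs with 1 ≤ n_f < n_i ≤ 5 and compute λ = 1240 / [13.6·4·(1/n_f² − 1/n_i²)].
Lines falling in [23.5, 26.5] nm: 5→1 (23.74 nm), 4→1 (24.31 nm), 3→1 (25.64 nm).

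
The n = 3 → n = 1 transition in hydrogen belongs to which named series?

Lyman

The series is set by the lower level: n_f = 1 is the Lyman series.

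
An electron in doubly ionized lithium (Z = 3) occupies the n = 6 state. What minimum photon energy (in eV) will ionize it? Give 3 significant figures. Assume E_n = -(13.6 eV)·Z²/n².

3.40 eV

E_n = −13.6 Z²/n² = −122.4/n² eV for Z = 3.
E_6 = −122.4/36 = −3.40 eV, so ionization (to E = 0) requires 3.40 eV.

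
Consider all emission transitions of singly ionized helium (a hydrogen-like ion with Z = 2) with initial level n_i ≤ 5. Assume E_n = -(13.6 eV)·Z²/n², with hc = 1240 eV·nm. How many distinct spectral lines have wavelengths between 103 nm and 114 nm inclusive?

1

Enumerate all n_i → n_f pairs with 1 ≤ n_f < n_i ≤ 5 and compute λ = 1240 / [13.6·4·(1/n_f² − 1/n_i²)].
Lines falling in [103, 114] nm: 5→2 (108.5 nm).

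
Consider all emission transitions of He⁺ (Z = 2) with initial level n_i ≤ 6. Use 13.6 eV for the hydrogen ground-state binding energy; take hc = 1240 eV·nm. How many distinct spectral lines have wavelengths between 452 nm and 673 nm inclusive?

Enumerate all n_i → n_f pairs with 1 ≤ n_f < n_i ≤ 6 and compute λ = 1240 / [13.6·4·(1/n_f² − 1/n_i²)].
Lines falling in [452, 673] nm: 4→3 (468.9 nm), 6→4 (656.5 nm).

2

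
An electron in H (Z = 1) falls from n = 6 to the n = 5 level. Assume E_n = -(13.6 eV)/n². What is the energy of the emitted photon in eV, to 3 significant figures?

E_6 = −13.60/36 = −0.3778 eV and E_5 = −13.60/25 = −0.5440 eV.
The photon energy is |E_6 − E_5| = 0.166 eV.

0.166 eV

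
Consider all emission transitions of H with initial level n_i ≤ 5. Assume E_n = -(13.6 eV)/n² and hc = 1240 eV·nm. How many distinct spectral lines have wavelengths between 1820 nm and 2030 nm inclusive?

Enumerate all n_i → n_f pairs with 1 ≤ n_f < n_i ≤ 5 and compute λ = 1240 / [13.6·1·(1/n_f² − 1/n_i²)].
Lines falling in [1820, 2030] nm: 4→3 (1876 nm).

1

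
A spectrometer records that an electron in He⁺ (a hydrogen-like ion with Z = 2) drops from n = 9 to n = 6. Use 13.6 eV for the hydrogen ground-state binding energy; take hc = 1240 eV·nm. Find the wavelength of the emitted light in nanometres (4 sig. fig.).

1477 nm

For Z = 2 the level energies scale as Z², so the effective Rydberg energy is 13.6 × 4 = 54.40 eV.
ΔE = 54.40 × (1/6² − 1/9²) = 54.40 × 0.01543 = 0.8395 eV.
λ = hc/ΔE = 1240 / 0.8395 = 1477 nm.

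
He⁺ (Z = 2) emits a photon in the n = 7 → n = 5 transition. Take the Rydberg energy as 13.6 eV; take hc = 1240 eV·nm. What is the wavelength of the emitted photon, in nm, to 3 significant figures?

For Z = 2 the level energies scale as Z², so the effective Rydberg energy is 13.6 × 4 = 54.40 eV.
ΔE = 54.40 × (1/5² − 1/7²) = 54.40 × 0.01959 = 1.066 eV.
λ = hc/ΔE = 1240 / 1.066 = 1160 nm.

1160 nm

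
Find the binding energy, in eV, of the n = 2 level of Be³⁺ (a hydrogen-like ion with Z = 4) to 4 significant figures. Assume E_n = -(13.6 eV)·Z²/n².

54.40 eV

E_n = −13.6 Z²/n² = −217.6/n² eV for Z = 4.
E_2 = −217.6/4 = −54.40 eV, so ionization (to E = 0) requires 54.40 eV.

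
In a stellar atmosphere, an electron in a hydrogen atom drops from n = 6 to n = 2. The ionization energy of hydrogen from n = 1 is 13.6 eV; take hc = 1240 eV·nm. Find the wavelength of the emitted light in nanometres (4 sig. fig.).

410.3 nm

ΔE = 13.60 × (1/2² − 1/6²) = 13.60 × 0.2222 = 3.022 eV.
λ = hc/ΔE = 1240 / 3.022 = 410.3 nm.
This line belongs to the Balmer series.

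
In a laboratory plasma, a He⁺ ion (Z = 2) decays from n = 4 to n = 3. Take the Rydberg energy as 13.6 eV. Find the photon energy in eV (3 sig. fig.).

The Bohr energies scale as Z², so for Z = 2: E_n = −54.40/n² eV.
E_4 = −54.40/16 = −3.400 eV and E_3 = −54.40/9 = −6.044 eV.
The photon energy is |E_4 − E_3| = 2.64 eV.

2.64 eV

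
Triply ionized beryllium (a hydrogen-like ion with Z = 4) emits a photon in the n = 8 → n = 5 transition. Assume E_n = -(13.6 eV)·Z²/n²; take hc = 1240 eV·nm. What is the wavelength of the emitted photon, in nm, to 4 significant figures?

For Z = 4 the level energies scale as Z², so the effective Rydberg energy is 13.6 × 16 = 217.6 eV.
ΔE = 217.6 × (1/5² − 1/8²) = 217.6 × 0.02438 = 5.304 eV.
λ = hc/ΔE = 1240 / 5.304 = 233.8 nm.

233.8 nm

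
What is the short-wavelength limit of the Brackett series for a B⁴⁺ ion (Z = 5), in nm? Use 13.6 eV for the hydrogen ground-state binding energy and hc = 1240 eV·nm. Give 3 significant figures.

The Brackett series has lower level n_f = 4; the series limit corresponds to n_i → ∞.
ΔE_max = 13.6 × 25 / 4² = 21.25 eV.
λ_min = 1240 / 21.25 = 58.4 nm.

58.4 nm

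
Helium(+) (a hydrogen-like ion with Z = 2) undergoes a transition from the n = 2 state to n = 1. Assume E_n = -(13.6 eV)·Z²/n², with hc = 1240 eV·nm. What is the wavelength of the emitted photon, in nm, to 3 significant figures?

30.4 nm

For Z = 2 the level energies scale as Z², so the effective Rydberg energy is 13.6 × 4 = 54.40 eV.
ΔE = 54.40 × (1/1² − 1/2²) = 54.40 × 0.7500 = 40.80 eV.
λ = hc/ΔE = 1240 / 40.80 = 30.4 nm.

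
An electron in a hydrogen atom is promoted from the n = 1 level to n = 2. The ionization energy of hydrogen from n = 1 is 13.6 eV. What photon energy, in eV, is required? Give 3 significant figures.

E_2 = −13.60/4 = −3.400 eV and E_1 = −13.60/1 = −13.60 eV.
The photon energy is |E_2 − E_1| = 10.2 eV.

10.2 eV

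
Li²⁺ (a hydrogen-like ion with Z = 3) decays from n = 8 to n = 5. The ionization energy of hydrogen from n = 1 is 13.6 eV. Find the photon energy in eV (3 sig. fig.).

The Bohr energies scale as Z², so for Z = 3: E_n = −122.4/n² eV.
E_8 = −122.4/64 = −1.913 eV and E_5 = −122.4/25 = −4.896 eV.
The photon energy is |E_8 − E_5| = 2.98 eV.

2.98 eV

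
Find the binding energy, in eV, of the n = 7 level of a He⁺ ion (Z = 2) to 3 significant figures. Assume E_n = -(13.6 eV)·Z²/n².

1.11 eV

E_n = −13.6 Z²/n² = −54.40/n² eV for Z = 2.
E_7 = −54.40/49 = −1.11 eV, so ionization (to E = 0) requires 1.11 eV.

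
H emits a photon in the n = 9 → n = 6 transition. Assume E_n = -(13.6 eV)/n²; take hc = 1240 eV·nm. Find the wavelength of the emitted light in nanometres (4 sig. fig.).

5908 nm

ΔE = 13.60 × (1/6² − 1/9²) = 13.60 × 0.01543 = 0.2099 eV.
λ = hc/ΔE = 1240 / 0.2099 = 5908 nm.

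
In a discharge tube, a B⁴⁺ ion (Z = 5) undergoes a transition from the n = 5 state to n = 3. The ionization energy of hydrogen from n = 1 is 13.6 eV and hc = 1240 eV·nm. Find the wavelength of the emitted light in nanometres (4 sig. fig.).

51.29 nm

For Z = 5 the level energies scale as Z², so the effective Rydberg energy is 13.6 × 25 = 340.0 eV.
ΔE = 340.0 × (1/3² − 1/5²) = 340.0 × 0.07111 = 24.18 eV.
λ = hc/ΔE = 1240 / 24.18 = 51.29 nm.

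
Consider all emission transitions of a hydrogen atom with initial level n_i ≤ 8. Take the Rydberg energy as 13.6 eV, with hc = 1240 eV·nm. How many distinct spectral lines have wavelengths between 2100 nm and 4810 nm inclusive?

5

Enumerate all n_i → n_f pairs with 1 ≤ n_f < n_i ≤ 8 and compute λ = 1240 / [13.6·1·(1/n_f² − 1/n_i²)].
Lines falling in [2100, 4810] nm: 7→4 (2166 nm), 6→4 (2626 nm), 8→5 (3741 nm), 5→4 (4052 nm), 7→5 (4654 nm).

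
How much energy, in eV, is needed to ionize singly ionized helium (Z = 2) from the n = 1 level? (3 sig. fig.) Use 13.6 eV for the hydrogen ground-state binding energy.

54.4 eV

E_n = −13.6 Z²/n² = −54.40/n² eV for Z = 2.
E_1 = −54.40/1 = −54.4 eV, so ionization (to E = 0) requires 54.4 eV.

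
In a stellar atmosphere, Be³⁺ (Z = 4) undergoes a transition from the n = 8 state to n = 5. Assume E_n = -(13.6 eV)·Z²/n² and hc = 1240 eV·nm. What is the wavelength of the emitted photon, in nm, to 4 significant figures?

For Z = 4 the level energies scale as Z², so the effective Rydberg energy is 13.6 × 16 = 217.6 eV.
ΔE = 217.6 × (1/5² − 1/8²) = 217.6 × 0.02438 = 5.304 eV.
λ = hc/ΔE = 1240 / 5.304 = 233.8 nm.

233.8 nm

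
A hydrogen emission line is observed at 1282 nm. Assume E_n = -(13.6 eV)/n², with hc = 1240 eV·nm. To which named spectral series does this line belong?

ΔE = 1240/1282 = 0.9672 eV.
This matches 13.6 × (1/3² − 1/5²), so n_f = 3: the Paschen series.

Paschen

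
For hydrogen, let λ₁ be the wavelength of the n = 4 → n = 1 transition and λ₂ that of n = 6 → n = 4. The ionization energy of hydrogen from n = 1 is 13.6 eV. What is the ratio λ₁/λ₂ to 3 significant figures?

λ ∝ 1/ΔE ∝ 1/(1/n_f² − 1/n_i²), and the Z² and hc factors cancel in the ratio.
λ₁/λ₂ = (1/4² − 1/6²)/(1/1² − 1/4²) = 0.03472/0.9375 = 0.0370.

0.0370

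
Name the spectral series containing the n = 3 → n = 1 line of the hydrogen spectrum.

Lyman

The series is set by the lower level: n_f = 1 is the Lyman series.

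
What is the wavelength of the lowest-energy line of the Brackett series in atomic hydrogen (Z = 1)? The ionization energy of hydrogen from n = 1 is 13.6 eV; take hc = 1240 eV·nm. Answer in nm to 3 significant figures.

4050 nm

The Brackett series terminates on n_f = 4; the first line has n_i = 4+1 = 5.
ΔE = 13.60 × (1/4² − 1/5²) = 0.3060 eV.
λ = 1240 / 0.3060 = 4050 nm.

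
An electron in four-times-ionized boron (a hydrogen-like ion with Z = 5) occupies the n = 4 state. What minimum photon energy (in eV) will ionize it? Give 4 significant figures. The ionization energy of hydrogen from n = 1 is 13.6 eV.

21.25 eV

E_n = −13.6 Z²/n² = −340.0/n² eV for Z = 5.
E_4 = −340.0/16 = −21.25 eV, so ionization (to E = 0) requires 21.25 eV.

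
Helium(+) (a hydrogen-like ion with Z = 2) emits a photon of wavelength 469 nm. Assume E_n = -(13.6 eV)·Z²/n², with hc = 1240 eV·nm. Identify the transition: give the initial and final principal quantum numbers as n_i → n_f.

The photon energy is ΔE = hc/λ = 1240 / 469 = 2.644 eV.
With Z = 2, ΔE = 54.40 × (1/n_f² − 1/n_i²), so 1/n_f² − 1/n_i² = 0.04860.
Trying n_f = 3 gives 1/n_i² = 0.06251, i.e. n_i ≈ 4; this pair matches.

n_i = 4, n_f = 3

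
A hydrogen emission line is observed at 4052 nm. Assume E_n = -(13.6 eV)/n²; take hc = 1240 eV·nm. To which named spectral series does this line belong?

ΔE = 1240/4052 = 0.3060 eV.
This matches 13.6 × (1/4² − 1/5²), so n_f = 4: the Brackett series.

Brackett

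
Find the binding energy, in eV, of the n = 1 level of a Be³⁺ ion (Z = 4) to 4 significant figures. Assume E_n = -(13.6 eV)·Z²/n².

217.6 eV

E_n = −13.6 Z²/n² = −217.6/n² eV for Z = 4.
E_1 = −217.6/1 = −217.6 eV, so ionization (to E = 0) requires 217.6 eV.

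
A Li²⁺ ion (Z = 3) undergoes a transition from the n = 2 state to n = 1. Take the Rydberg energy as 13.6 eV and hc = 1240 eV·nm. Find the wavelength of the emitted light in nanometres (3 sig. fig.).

For Z = 3 the level energies scale as Z², so the effective Rydberg energy is 13.6 × 9 = 122.4 eV.
ΔE = 122.4 × (1/1² − 1/2²) = 122.4 × 0.7500 = 91.80 eV.
λ = hc/ΔE = 1240 / 91.80 = 13.5 nm.

13.5 nm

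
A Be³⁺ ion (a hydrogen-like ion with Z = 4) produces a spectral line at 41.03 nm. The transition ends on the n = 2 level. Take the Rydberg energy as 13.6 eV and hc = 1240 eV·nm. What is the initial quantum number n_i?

The photon energy is ΔE = hc/λ = 1240 / 41.03 = 30.22 eV.
With Z = 4, ΔE = 217.6 × (1/n_f² − 1/n_i²), so 1/n_f² − 1/n_i² = 0.1389.
With n_f = 2: 1/n_i² = 1/4 − 0.1389 = 0.1111, so n_i ≈ 3.00.

n_i = 3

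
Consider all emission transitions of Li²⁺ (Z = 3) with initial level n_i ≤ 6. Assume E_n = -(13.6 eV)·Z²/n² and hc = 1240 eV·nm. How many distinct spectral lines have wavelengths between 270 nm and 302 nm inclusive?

1

Enumerate all n_i → n_f pairs with 1 ≤ n_f < n_i ≤ 6 and compute λ = 1240 / [13.6·9·(1/n_f² − 1/n_i²)].
Lines falling in [270, 302] nm: 6→4 (291.8 nm).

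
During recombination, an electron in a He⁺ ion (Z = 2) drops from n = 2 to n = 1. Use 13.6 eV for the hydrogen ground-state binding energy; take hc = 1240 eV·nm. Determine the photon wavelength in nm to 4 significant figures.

30.39 nm

For Z = 2 the level energies scale as Z², so the effective Rydberg energy is 13.6 × 4 = 54.40 eV.
ΔE = 54.40 × (1/1² − 1/2²) = 54.40 × 0.7500 = 40.80 eV.
λ = hc/ΔE = 1240 / 40.80 = 30.39 nm.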